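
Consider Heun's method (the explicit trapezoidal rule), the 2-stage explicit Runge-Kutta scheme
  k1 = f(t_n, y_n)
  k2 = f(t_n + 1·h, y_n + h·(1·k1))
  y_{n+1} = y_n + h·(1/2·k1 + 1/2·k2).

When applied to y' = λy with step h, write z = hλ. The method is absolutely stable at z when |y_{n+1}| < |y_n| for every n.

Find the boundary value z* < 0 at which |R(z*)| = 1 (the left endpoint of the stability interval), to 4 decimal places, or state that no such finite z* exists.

left endpoint -2.0000.

With y'=λy (z=hλ):
  order 2, 2-stage ⇒ R(z)=1+z+z^2/2
  (e.g. R(-0.89)=0.50605, |R|=0.50605)

Need |R(x)|<1, x<0.
x=-0.89: |R|=0.5061
|R(-1.87)|=0.8785 |R(-1.46)|=0.6058 |R(-1.02)|=0.5002
Bisect:
  x_lo=-2.6482 |R|=1.8582  x_hi=-0.3849 |R|=0.6892
  mid=-1.51653 |R|=0.63340 →hi
  mid=-2.08234 |R|=1.08573 →lo
  mid=-1.79943 |R|=0.81955 →hi
  mid=-1.94089 |R|=0.94263 →hi
  mid=-2.01161 |R|=1.01168 →lo
  mid=-1.97625 |R|=0.97653 →hi
  mid=-1.99393 |R|=0.99395 →hi
  mid=-2.00277 |R|=1.00278 →lo
  mid=-1.99835 |R|=0.99835 →hi
  ...
  [-2.00001,-1.99987] ⇒ x*=-2.0000
Interval (-2.0000, 0).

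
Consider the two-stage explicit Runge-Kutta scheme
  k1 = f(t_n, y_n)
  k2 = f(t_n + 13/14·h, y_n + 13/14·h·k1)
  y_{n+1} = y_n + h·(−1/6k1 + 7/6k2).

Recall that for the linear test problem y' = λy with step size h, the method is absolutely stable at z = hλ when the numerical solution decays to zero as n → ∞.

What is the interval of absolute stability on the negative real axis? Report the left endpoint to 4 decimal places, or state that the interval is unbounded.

z∈(-0.9231,0).

On y'=λy, z=hλ:
  k1=λy_n ⇒ h·k1=z·y_n;  k2=λ(1+13/14z)y_n ⇒ h·k2=z(1+13/14z)y_n
  y_{n+1}/y_n = 1 − 1/6z + 7/6z(1+13/14z) = 1 + z + 13/12z²
  Hence R(z) = 1 + z + 13/12z².

Boundary: |R(x)|=1, x<0.
x=-1.33: |R|=1.5863
R=1: x+13/12x²=0 ⇒ x=−12/13=-0.9231; min R=1−1/(4·13/12)=0.7692>−1
Confirm numerically:
  x=-0.670: |R|=0.81631 <1
  x=-0.414: |R|=0.77168 <1
  x=-0.379: |R|=0.77661 <1
  x=-1.379: |R|=1.68111 >1
  x=-1.351: |R|=1.62630 >1
So |R|<1 on (-0.9231, 0).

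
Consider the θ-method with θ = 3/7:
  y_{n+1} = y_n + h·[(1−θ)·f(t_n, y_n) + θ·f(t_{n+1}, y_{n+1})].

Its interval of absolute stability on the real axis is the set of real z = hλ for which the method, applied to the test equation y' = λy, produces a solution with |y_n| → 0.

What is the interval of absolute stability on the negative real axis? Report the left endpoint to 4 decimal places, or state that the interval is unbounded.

z∈(-14.0000,0).

Test eqn y'=λy, z=hλ:
  y_{n+1} = y_n + z·[4/7·y_n + 3/7·y_{n+1}] ⇒ (1 − 3/7z)y_{n+1} = (1 + 4/7z)y_n
  so R(z) = (1 + 4/7z)/(1 − 3/7z).

Boundary: |R(x)|=1, x<0.
x=-0.51: |R|=0.5815
R=−1: 1+4/7x = −1+3/7x ⇒ -1/7x=2 ⇒ x=2/(-1/7)=-14.0000
Confirm numerically:
  x=-12.019: |R|=0.95399 <1
  x=-10.254: |R|=0.90080 <1
  x=-6.724: |R|=0.73222 <1
  x=-14.435: |R|=1.00865 >1
  x=-14.329: |R|=1.00658 >1
  x=-14.262: |R|=1.00526 >1
Stable set (-14.0000, 0).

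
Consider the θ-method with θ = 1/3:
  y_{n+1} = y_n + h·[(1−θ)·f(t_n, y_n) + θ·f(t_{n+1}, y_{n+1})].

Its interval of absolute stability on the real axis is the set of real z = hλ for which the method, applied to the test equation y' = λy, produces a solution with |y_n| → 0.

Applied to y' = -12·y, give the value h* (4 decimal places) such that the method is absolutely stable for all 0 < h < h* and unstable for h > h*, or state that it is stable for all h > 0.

Test eqn y'=λy, z=hλ:
  y_{n+1} = y_n + z·[2/3·y_n + 1/3·y_{n+1}] ⇒ (1 − 1/3z)y_{n+1} = (1 + 2/3z)y_n
  so R(z) = (1 + 2/3z)/(1 − 1/3z).

Solve |R(x)|<1 on ℝ⁻.
x=-1.21: |R|=0.1378
R=−1: 1+2/3x = −1+1/3x ⇒ -1/3x=2 ⇒ x=2/(-1/3)=-6.0000
Confirm numerically:
  x=-5.101: |R|=0.88903 <1
  x=-5.065: |R|=0.88407 <1
  x=-4.972: |R|=0.87105 <1
  x=-4.426: |R|=0.78804 <1
  x=-6.592: |R|=1.06172 >1
  x=-6.216: |R|=1.02344 >1
  x=-6.204: |R|=1.02216 >1
Interval (-6.0000, 0).

(-6.0000,0); λ=-12 ⇒ h* = (6)/12 = 0.5000.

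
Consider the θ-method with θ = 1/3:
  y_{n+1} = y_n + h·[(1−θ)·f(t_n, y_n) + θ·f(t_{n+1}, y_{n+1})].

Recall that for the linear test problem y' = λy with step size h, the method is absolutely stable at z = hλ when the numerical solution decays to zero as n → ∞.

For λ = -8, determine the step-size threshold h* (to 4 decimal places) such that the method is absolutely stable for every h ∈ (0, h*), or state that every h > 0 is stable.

(-6.0000,0); λ=-8 ⇒ h* = (6)/8 = 0.7500.

Test eqn y'=λy, z=hλ:
  y_{n+1} = y_n + z·[2/3·y_n + 1/3·y_{n+1}] ⇒ (1 − 1/3z)y_{n+1} = (1 + 2/3z)y_n
  Hence R(z) = (1 + 2/3z)/(1 − 1/3z).

Solve |R(x)|<1 on ℝ⁻.
x=-0.93: |R|=0.2901
R=−1: 1+2/3x = −1+1/3x ⇒ -1/3x=2 ⇒ x=2/(-1/3)=-6.0000
Confirm numerically:
  x=-5.601: |R|=0.95361 <1
  x=-4.512: |R|=0.80192 <1
  x=-4.242: |R|=0.75725 <1
  x=-4.214: |R|=0.75243 <1
  x=-6.523: |R|=1.05492 >1
  x=-6.522: |R|=1.05482 >1
  x=-6.268: |R|=1.02892 >1
So |R|<1 on (-6.0000, 0).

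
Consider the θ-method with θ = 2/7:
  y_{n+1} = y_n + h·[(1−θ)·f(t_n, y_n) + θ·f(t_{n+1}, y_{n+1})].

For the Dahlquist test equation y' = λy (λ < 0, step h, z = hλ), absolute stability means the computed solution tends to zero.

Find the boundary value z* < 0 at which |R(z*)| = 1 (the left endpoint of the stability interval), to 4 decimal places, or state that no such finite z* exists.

With y'=λy (z=hλ):
  y_{n+1} = y_n + z·[5/7·y_n + 2/7·y_{n+1}] ⇒ (1 − 2/7z)y_{n+1} = (1 + 5/7z)y_n
  R(z) = (1 + 5/7z)/(1 − 2/7z).

Find x<0 with |R(x)|<1.
x=-1.76: |R|=0.1711
R=−1: 1+5/7x = −1+2/7x ⇒ -3/7x=2 ⇒ x=2/(-3/7)=-4.6667
Confirm numerically:
  x=-4.186: |R|=0.90619 <1
  x=-3.637: |R|=0.78359 <1
  x=-3.288: |R|=0.69534 <1
  x=-5.093: |R|=1.07442 >1
  x=-5.080: |R|=1.07226 >1
So |R|<1 on (-4.6667, 0).

left endpoint -4.6667.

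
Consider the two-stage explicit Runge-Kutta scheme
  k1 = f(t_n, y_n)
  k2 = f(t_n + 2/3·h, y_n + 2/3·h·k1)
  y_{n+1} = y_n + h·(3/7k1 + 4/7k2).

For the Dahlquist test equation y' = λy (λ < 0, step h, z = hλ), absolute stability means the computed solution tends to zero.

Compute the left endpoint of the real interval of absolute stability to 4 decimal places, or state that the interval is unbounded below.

On y'=λy, z=hλ:
  k1=λy_n ⇒ h·k1=z·y_n;  k2=λ(1+2/3z)y_n ⇒ h·k2=z(1+2/3z)y_n
  y_{n+1}/y_n = 1 + 3/7z + 4/7z(1+2/3z) = 1 + z + 8/21z²
  ⇒ R(z) = 1 + z + 8/21z².

Find x<0 with |R(x)|<1.
x=-1.67: |R|=0.3924
R=1: x+8/21x²=0 ⇒ x=−21/8=-2.6250; min R=1−1/(4·8/21)=0.3438>−1
Confirm numerically:
  x=-2.449: |R|=0.83580 <1
  x=-1.568: |R|=0.36862 <1
  x=-1.170: |R|=0.35149 <1
  x=-1.085: |R|=0.36347 <1
  x=-3.158: |R|=1.64122 >1
  x=-3.042: |R|=1.48324 >1
Stable set (-2.6250, 0).

z* = -2.6250.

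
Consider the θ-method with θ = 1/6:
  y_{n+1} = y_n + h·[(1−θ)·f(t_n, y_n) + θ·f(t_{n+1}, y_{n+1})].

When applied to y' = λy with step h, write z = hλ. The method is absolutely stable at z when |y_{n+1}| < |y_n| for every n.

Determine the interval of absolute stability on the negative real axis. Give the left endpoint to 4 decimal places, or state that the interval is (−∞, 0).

With y'=λy (z=hλ):
  y_{n+1} = y_n + z·[5/6·y_n + 1/6·y_{n+1}] ⇒ (1 − 1/6z)y_{n+1} = (1 + 5/6z)y_n
  Hence R(z) = (1 + 5/6z)/(1 − 1/6z).

Boundary: |R(x)|=1, x<0.
x=-0.61: |R|=0.4463
R=−1: 1+5/6x = −1+1/6x ⇒ -2/3x=2 ⇒ x=2/(-2/3)=-3.0000
Confirm numerically:
  x=-1.815: |R|=0.39347 <1
  x=-1.724: |R|=0.33920 <1
  x=-1.671: |R|=0.30700 <1
  x=-3.418: |R|=1.17753 >1
  x=-3.310: |R|=1.13319 >1
  x=-3.153: |R|=1.06686 >1
So |R|<1 on (-3.0000, 0).

(-3.0000, 0).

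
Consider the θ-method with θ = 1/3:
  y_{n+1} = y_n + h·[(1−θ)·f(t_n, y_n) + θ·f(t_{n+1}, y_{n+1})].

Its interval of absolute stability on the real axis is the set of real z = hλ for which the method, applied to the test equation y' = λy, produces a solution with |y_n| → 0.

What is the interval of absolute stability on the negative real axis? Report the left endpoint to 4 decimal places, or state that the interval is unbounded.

(-6.0000, 0).

With y'=λy (z=hλ):
  y_{n+1} = y_n + z·[2/3·y_n + 1/3·y_{n+1}] ⇒ (1 − 1/3z)y_{n+1} = (1 + 2/3z)y_n
  ⇒ R(z) = (1 + 2/3z)/(1 − 1/3z).

Boundary: |R(x)|=1, x<0.
x=-0.67: |R|=0.4523
R=−1: 1+2/3x = −1+1/3x ⇒ -1/3x=2 ⇒ x=2/(-1/3)=-6.0000
Confirm numerically:
  x=-5.841: |R|=0.98202 <1
  x=-4.349: |R|=0.77534 <1
  x=-2.501: |R|=0.36393 <1
  x=-6.323: |R|=1.03465 >1
  x=-6.302: |R|=1.03247 >1
So |R|<1 on (-6.0000, 0).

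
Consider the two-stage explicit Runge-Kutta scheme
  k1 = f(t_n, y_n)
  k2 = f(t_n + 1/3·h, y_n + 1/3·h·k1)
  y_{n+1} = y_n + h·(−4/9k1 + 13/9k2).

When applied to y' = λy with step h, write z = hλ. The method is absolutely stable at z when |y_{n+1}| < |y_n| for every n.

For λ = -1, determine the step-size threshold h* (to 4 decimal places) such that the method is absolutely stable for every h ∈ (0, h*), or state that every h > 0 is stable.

(-2.0769,0); λ=-1 ⇒ h* = (27/13)/1 = 2.0769.

On y'=λy, z=hλ:
  k1=λy_n ⇒ h·k1=z·y_n;  k2=λ(1+1/3z)y_n ⇒ h·k2=z(1+1/3z)y_n
  y_{n+1}/y_n = 1 − 4/9z + 13/9z(1+1/3z) = 1 + z + 13/27z²
  so R(z) = 1 + z + 13/27z².

Solve |R(x)|<1 on ℝ⁻.
x=-1.34: |R|=0.5245
R=1: x+13/27x²=0 ⇒ x=−27/13=-2.0769; min R=1−1/(4·13/27)=0.4808>−1
Confirm numerically:
  x=-1.753: |R|=0.72660 <1
  x=-1.308: |R|=0.51575 <1
  x=-1.083: |R|=0.48172 <1
  x=-2.367: |R|=1.33059 >1
  x=-2.338: |R|=1.29390 >1
  x=-2.109: |R|=1.03257 >1
So |R|<1 on (-2.0769, 0).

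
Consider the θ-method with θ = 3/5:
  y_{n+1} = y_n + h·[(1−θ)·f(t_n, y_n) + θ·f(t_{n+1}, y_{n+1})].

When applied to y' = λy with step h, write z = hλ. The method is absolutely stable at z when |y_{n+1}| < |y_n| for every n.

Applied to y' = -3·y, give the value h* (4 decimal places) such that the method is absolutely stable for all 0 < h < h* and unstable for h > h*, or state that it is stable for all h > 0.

interval (−∞, 0). Any h>0 works for λ=-3.

Test eqn y'=λy, z=hλ:
  y_{n+1} = y_n + z·[2/5·y_n + 3/5·y_{n+1}] ⇒ (1 − 3/5z)y_{n+1} = (1 + 2/5z)y_n
  ⇒ R(z) = (1 + 2/5z)/(1 − 3/5z).

Need |R(x)|<1, x<0.
x=-1.75: |R|=0.1463
x=-2: |R|=0.0909
x=-10: |R|=0.4286
x=-100: |R|=0.6393
θ=3/5≥1/2 ⇒ |1+2/5x|<|1−3/5x| ∀x<0 ⇒ stable on all of ℝ⁻.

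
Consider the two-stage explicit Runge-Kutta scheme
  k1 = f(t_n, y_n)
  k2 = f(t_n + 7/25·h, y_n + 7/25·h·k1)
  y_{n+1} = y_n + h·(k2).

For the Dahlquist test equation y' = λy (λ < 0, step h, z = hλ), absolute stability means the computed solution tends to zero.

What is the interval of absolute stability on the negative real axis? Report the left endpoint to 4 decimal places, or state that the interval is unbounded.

z∈(-3.5714,0).

Test eqn y'=λy, z=hλ:
  k1=λy_n ⇒ h·k1=z·y_n;  k2=λ(1+7/25z)y_n ⇒ h·k2=z(1+7/25z)y_n
  y_{n+1}/y_n = 1 + z(1+7/25z) = 1 + z + 7/25z²
  R(z) = 1 + z + 7/25z².

Solve |R(x)|<1 on ℝ⁻.
x=-0.99: |R|=0.2844
R=1: x+7/25x²=0 ⇒ x=−25/7=-3.5714; min R=1−1/(4·7/25)=0.1071>−1
Confirm numerically:
  x=-3.274: |R|=0.72734 <1
  x=-3.109: |R|=0.59745 <1
  x=-2.452: |R|=0.23145 <1
  x=-3.959: |R|=1.42963 >1
  x=-3.602: |R|=1.03083 >1
Stable set (-3.5714, 0).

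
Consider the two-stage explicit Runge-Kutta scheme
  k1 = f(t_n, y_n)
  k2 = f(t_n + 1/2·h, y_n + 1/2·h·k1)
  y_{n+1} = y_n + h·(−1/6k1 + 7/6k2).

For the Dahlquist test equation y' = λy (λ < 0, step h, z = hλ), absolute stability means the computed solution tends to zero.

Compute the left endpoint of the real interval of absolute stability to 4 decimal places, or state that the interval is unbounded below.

z* = -1.7143.

With y'=λy (z=hλ):
  k1=λy_n ⇒ h·k1=z·y_n;  k2=λ(1+1/2z)y_n ⇒ h·k2=z(1+1/2z)y_n
  y_{n+1}/y_n = 1 − 1/6z + 7/6z(1+1/2z) = 1 + z + 7/12z²
  R(z) = 1 + z + 7/12z².

Need |R(x)|<1, x<0.
x=-1.76: |R|=1.0469
R=1: x+7/12x²=0 ⇒ x=−12/7=-1.7143; min R=1−1/(4·7/12)=0.5714>−1
Confirm numerically:
  x=-1.665: |R|=0.95213 <1
  x=-1.258: |R|=0.66516 <1
  x=-0.875: |R|=0.57161 <1
  x=-0.871: |R|=0.57154 <1
  x=-2.244: |R|=1.69340 >1
  x=-2.083: |R|=1.44802 >1
  x=-2.016: |R|=1.35482 >1
Interval (-1.7143, 0).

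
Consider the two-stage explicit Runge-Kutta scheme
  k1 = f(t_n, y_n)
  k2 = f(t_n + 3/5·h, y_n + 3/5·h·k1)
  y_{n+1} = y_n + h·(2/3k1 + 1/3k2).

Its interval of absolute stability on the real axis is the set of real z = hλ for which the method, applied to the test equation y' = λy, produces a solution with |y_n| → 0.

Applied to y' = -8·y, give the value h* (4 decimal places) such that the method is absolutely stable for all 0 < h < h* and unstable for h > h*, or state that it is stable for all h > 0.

Test eqn y'=λy, z=hλ:
  k1=λy_n ⇒ h·k1=z·y_n;  k2=λ(1+3/5z)y_n ⇒ h·k2=z(1+3/5z)y_n
  y_{n+1}/y_n = 1 + 2/3z + 1/3z(1+3/5z) = 1 + z + 1/5z²
  Hence R(z) = 1 + z + 1/5z².

Boundary: |R(x)|=1, x<0.
x=-0.47: |R|=0.5742
R=1: x+1/5x²=0 ⇒ x=−5=-5.0000; min R=1−1/(4·1/5)=-0.2500>−1
Confirm numerically:
  x=-4.657: |R|=0.68053 <1
  x=-3.947: |R|=0.16876 <1
  x=-2.868: |R|=0.22292 <1
  x=-2.464: |R|=0.24974 <1
  x=-5.558: |R|=1.62027 >1
  x=-5.182: |R|=1.18862 >1
So |R|<1 on (-5.0000, 0).

(-5.0000,0); λ=-8 ⇒ h* = (5)/8 = 0.6250.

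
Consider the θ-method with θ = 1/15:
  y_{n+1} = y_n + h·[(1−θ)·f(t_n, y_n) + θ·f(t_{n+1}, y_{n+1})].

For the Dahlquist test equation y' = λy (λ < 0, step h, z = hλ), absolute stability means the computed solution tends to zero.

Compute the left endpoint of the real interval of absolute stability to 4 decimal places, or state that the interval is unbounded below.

With y'=λy (z=hλ):
  y_{n+1} = y_n + z·[14/15·y_n + 1/15·y_{n+1}] ⇒ (1 − 1/15z)y_{n+1} = (1 + 14/15z)y_n
  ⇒ R(z) = (1 + 14/15z)/(1 − 1/15z).

Boundary: |R(x)|=1, x<0.
x=-1.65: |R|=0.4865
R=−1: 1+14/15x = −1+1/15x ⇒ -13/15x=2 ⇒ x=2/(-13/15)=-2.3077
Confirm numerically:
  x=-2.157: |R|=0.88582 <1
  x=-1.548: |R|=0.40319 <1
  x=-1.495: |R|=0.35950 <1
  x=-1.052: |R|=0.01694 <1
  x=-2.789: |R|=1.35173 >1
  x=-2.520: |R|=1.15753 >1
Interval (-2.3077, 0).

left endpoint -2.3077.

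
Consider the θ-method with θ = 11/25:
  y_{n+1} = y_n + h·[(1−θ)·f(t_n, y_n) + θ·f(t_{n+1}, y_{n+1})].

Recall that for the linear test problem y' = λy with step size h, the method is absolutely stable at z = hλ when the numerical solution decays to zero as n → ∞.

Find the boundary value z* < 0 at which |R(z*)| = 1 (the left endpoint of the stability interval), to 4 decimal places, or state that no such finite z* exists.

left endpoint -16.6667.

Test eqn y'=λy, z=hλ:
  y_{n+1} = y_n + z·[14/25·y_n + 11/25·y_{n+1}] ⇒ (1 − 11/25z)y_{n+1} = (1 + 14/25z)y_n
  Hence R(z) = (1 + 14/25z)/(1 − 11/25z).

Solve |R(x)|<1 on ℝ⁻.
x=-1.39: |R|=0.1375
R=−1: 1+14/25x = −1+11/25x ⇒ -3/25x=2 ⇒ x=2/(-3/25)=-16.6667
Confirm numerically:
  x=-16.378: |R|=0.99578 <1
  x=-12.808: |R|=0.93022 <1
  x=-12.202: |R|=0.91588 <1
  x=-9.994: |R|=0.85165 <1
  x=-17.018: |R|=1.00497 >1
  x=-16.947: |R|=1.00398 >1
  x=-16.698: |R|=1.00045 >1
Interval (-16.6667, 0).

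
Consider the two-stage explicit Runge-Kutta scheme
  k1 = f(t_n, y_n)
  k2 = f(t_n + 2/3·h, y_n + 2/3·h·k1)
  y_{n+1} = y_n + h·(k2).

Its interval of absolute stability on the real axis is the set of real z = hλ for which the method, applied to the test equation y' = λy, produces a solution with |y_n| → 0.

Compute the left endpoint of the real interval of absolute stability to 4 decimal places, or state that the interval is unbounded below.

Set f=λy, z=hλ:
  k1=λy_n ⇒ h·k1=z·y_n;  k2=λ(1+2/3z)y_n ⇒ h·k2=z(1+2/3z)y_n
  y_{n+1}/y_n = 1 + z(1+2/3z) = 1 + z + 2/3z²
  so R(z) = 1 + z + 2/3z².

Need |R(x)|<1, x<0.
x=-0.81: |R|=0.6274
R=1: x+2/3x²=0 ⇒ x=−3/2=-1.5000; min R=1−1/(4·2/3)=0.6250>−1
Confirm numerically:
  x=-1.229: |R|=0.77796 <1
  x=-1.190: |R|=0.75407 <1
  x=-1.182: |R|=0.74942 <1
  x=-0.744: |R|=0.62502 <1
  x=-1.979: |R|=1.63196 >1
  x=-1.795: |R|=1.35302 >1
So |R|<1 on (-1.5000, 0).

left endpoint -1.5000.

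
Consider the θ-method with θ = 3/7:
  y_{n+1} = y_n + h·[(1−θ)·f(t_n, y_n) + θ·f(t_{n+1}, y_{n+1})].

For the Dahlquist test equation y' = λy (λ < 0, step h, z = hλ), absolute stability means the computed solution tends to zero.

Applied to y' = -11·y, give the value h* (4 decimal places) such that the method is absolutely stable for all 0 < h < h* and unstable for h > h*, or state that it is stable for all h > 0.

(-14.0000,0); λ=-11 ⇒ h* = (14)/11 = 1.2727.

Test eqn y'=λy, z=hλ:
  y_{n+1} = y_n + z·[4/7·y_n + 3/7·y_{n+1}] ⇒ (1 − 3/7z)y_{n+1} = (1 + 4/7z)y_n
  ⇒ R(z) = (1 + 4/7z)/(1 − 3/7z).

Find x<0 with |R(x)|<1.
x=-1.77: |R|=0.0065
R=−1: 1+4/7x = −1+3/7x ⇒ -1/7x=2 ⇒ x=2/(-1/7)=-14.0000
Confirm numerically:
  x=-11.472: |R|=0.93896 <1
  x=-7.648: |R|=0.78787 <1
  x=-6.996: |R|=0.74975 <1
  x=-6.301: |R|=0.70278 <1
  x=-14.554: |R|=1.01094 >1
  x=-14.111: |R|=1.00225 >1
Interval (-14.0000, 0).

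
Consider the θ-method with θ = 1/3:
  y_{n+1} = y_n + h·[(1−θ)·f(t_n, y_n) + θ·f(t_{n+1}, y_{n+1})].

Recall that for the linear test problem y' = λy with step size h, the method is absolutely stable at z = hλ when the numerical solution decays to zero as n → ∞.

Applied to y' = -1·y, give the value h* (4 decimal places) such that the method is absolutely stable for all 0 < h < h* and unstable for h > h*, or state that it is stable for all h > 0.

(-6.0000,0); λ=-1 ⇒ h* = (6)/1 = 6.0000.

Set f=λy, z=hλ:
  y_{n+1} = y_n + z·[2/3·y_n + 1/3·y_{n+1}] ⇒ (1 − 1/3z)y_{n+1} = (1 + 2/3z)y_n
  Hence R(z) = (1 + 2/3z)/(1 − 1/3z).

Solve |R(x)|<1 on ℝ⁻.
x=-0.73: |R|=0.4129
R=−1: 1+2/3x = −1+1/3x ⇒ -1/3x=2 ⇒ x=2/(-1/3)=-6.0000
Confirm numerically:
  x=-3.651: |R|=0.64682 <1
  x=-3.120: |R|=0.52941 <1
  x=-2.829: |R|=0.45600 <1
  x=-6.551: |R|=1.05769 >1
  x=-6.433: |R|=1.04590 >1
  x=-6.202: |R|=1.02195 >1
So |R|<1 on (-6.0000, 0).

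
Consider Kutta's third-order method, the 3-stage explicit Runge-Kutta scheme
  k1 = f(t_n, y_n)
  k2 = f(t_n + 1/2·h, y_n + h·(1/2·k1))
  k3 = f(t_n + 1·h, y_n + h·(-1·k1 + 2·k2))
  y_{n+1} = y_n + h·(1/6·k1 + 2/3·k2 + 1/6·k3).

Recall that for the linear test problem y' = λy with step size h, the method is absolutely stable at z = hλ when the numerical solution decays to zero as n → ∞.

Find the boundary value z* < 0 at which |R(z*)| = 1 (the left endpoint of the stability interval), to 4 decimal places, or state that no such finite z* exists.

z* = -2.5127.

On y'=λy, z=hλ:
  order 3, 3-stage ⇒ R(z)=1+z+z^2/2+z^3/6
  (e.g. R(-0.73)=0.47161, |R|=0.47161)

Find x<0 with |R(x)|<1.
x=-0.73: |R|=0.4716
|R(-0.9)|=0.3835 |R(-0.64)|=0.5211 |R(-0.56)|=0.5675
Bisect:
  x_lo=-3.1724 |R|=2.4615  x_hi=-0.1121 |R|=0.8939
  mid=-1.64224 |R|=0.03194 →hi
  mid=-2.40730 |R|=0.83484 →hi
  mid=-2.78983 |R|=1.51720 →lo
  mid=-2.59856 |R|=1.14678 →lo
  mid=-2.50293 |R|=0.98394 →hi
  mid=-2.55075 |R|=1.06359 →lo
  mid=-2.52684 |R|=1.02333 →lo
  mid=-2.51489 |R|=1.00352 →lo
  mid=-2.50891 |R|=0.99370 →hi
  mid=-2.51190 |R|=0.99861 →hi
  ...
  [-2.51283,-2.51265] ⇒ x*=-2.5127
Interval (-2.5127, 0).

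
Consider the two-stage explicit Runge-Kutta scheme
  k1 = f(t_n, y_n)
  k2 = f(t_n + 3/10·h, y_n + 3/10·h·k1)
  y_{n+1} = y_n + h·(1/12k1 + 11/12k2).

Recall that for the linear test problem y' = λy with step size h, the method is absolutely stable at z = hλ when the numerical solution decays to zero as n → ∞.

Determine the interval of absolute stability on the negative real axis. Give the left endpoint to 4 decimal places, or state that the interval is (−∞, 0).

z∈(-3.6364,0).

Test eqn y'=λy, z=hλ:
  k1=λy_n ⇒ h·k1=z·y_n;  k2=λ(1+3/10z)y_n ⇒ h·k2=z(1+3/10z)y_n
  y_{n+1}/y_n = 1 + 1/12z + 11/12z(1+3/10z) = 1 + z + 11/40z²
  so R(z) = 1 + z + 11/40z².

Boundary: |R(x)|=1, x<0.
x=-0.31: |R|=0.7164
R=1: x+11/40x²=0 ⇒ x=−40/11=-3.6364; min R=1−1/(4·11/40)=0.0909>−1
Confirm numerically:
  x=-3.315: |R|=0.70704 <1
  x=-2.321: |R|=0.16044 <1
  x=-1.823: |R|=0.09092 <1
  x=-4.006: |R|=1.40721 >1
  x=-3.877: |R|=1.25656 >1
Stable set (-3.6364, 0).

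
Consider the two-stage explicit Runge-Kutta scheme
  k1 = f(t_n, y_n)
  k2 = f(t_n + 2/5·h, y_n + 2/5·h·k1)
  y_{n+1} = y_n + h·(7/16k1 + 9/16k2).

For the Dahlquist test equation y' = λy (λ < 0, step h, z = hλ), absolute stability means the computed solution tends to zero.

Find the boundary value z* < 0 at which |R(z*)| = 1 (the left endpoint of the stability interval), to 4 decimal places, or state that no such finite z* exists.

Set f=λy, z=hλ:
  k1=λy_n ⇒ h·k1=z·y_n;  k2=λ(1+2/5z)y_n ⇒ h·k2=z(1+2/5z)y_n
  y_{n+1}/y_n = 1 + 7/16z + 9/16z(1+2/5z) = 1 + z + 9/40z²
  so R(z) = 1 + z + 9/40z².

Boundary: |R(x)|=1, x<0.
x=-1.13: |R|=0.1573
R=1: x+9/40x²=0 ⇒ x=−40/9=-4.4444; min R=1−1/(4·9/40)=-0.1111>−1
Confirm numerically:
  x=-3.481: |R|=0.24541 <1
  x=-3.407: |R|=0.20472 <1
  x=-2.317: |R|=0.10909 <1
  x=-1.952: |R|=0.09468 <1
  x=-4.777: |R|=1.35744 >1
  x=-4.674: |R|=1.24141 >1
  x=-4.525: |R|=1.08202 >1
So |R|<1 on (-4.4444, 0).

z* = -4.4444.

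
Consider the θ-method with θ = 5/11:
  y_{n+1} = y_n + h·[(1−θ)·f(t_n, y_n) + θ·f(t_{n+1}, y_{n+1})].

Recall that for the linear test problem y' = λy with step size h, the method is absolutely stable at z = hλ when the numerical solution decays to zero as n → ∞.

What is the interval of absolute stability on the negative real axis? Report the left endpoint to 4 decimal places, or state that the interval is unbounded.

(-22.0000, 0).

Set f=λy, z=hλ:
  y_{n+1} = y_n + z·[6/11·y_n + 5/11·y_{n+1}] ⇒ (1 − 5/11z)y_{n+1} = (1 + 6/11z)y_n
  ⇒ R(z) = (1 + 6/11z)/(1 − 5/11z).

Solve |R(x)|<1 on ℝ⁻.
x=-1.22: |R|=0.2152
R=−1: 1+6/11x = −1+5/11x ⇒ -1/11x=2 ⇒ x=2/(-1/11)=-22.0000
Confirm numerically:
  x=-21.359: |R|=0.99456 <1
  x=-20.955: |R|=0.99097 <1
  x=-19.050: |R|=0.97224 <1
  x=-22.247: |R|=1.00202 >1
  x=-22.211: |R|=1.00173 >1
Interval (-22.0000, 0).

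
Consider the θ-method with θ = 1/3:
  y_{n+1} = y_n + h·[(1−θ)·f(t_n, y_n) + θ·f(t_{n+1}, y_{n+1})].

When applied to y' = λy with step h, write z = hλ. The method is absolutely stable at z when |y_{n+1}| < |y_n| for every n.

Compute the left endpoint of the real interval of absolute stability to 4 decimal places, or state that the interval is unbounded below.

left endpoint -6.0000.

On y'=λy, z=hλ:
  y_{n+1} = y_n + z·[2/3·y_n + 1/3·y_{n+1}] ⇒ (1 − 1/3z)y_{n+1} = (1 + 2/3z)y_n
  R(z) = (1 + 2/3z)/(1 − 1/3z).

Solve |R(x)|<1 on ℝ⁻.
x=-1.59: |R|=0.0392
R=−1: 1+2/3x = −1+1/3x ⇒ -1/3x=2 ⇒ x=2/(-1/3)=-6.0000
Confirm numerically:
  x=-4.885: |R|=0.85859 <1
  x=-2.594: |R|=0.39113 <1
  x=-2.432: |R|=0.34315 <1
  x=-6.308: |R|=1.03309 >1
  x=-6.105: |R|=1.01153 >1
Interval (-6.0000, 0).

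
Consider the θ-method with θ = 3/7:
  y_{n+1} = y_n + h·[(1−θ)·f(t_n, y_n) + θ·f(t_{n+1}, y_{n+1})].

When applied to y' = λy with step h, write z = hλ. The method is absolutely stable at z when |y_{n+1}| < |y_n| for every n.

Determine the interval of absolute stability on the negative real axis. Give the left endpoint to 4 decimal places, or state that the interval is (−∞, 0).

On y'=λy, z=hλ:
  y_{n+1} = y_n + z·[4/7·y_n + 3/7·y_{n+1}] ⇒ (1 − 3/7z)y_{n+1} = (1 + 4/7z)y_n
  so R(z) = (1 + 4/7z)/(1 − 3/7z).

Solve |R(x)|<1 on ℝ⁻.
x=-0.68: |R|=0.4735
R=−1: 1+4/7x = −1+3/7x ⇒ -1/7x=2 ⇒ x=2/(-1/7)=-14.0000
Confirm numerically:
  x=-11.717: |R|=0.94584 <1
  x=-11.597: |R|=0.94250 <1
  x=-8.631: |R|=0.83677 <1
  x=-7.103: |R|=0.75637 <1
  x=-14.326: |R|=1.00652 >1
  x=-14.021: |R|=1.00043 >1
Stable set (-14.0000, 0).

(-14.0000, 0).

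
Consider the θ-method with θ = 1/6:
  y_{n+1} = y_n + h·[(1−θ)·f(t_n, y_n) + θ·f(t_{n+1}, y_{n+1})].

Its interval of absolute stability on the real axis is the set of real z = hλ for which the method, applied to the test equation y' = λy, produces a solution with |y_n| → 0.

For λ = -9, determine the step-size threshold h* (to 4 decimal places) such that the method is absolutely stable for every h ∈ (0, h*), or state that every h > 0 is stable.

(-3.0000,0); λ=-9 ⇒ h* = (3)/9 = 0.3333.

With y'=λy (z=hλ):
  y_{n+1} = y_n + z·[5/6·y_n + 1/6·y_{n+1}] ⇒ (1 − 1/6z)y_{n+1} = (1 + 5/6z)y_n
  so R(z) = (1 + 5/6z)/(1 − 1/6z).

Find x<0 with |R(x)|<1.
x=-1.29: |R|=0.0617
R=−1: 1+5/6x = −1+1/6x ⇒ -2/3x=2 ⇒ x=2/(-2/3)=-3.0000
Confirm numerically:
  x=-2.728: |R|=0.87534 <1
  x=-2.477: |R|=0.75321 <1
  x=-1.891: |R|=0.43784 <1
  x=-3.598: |R|=1.24922 >1
  x=-3.511: |R|=1.21491 >1
  x=-3.479: |R|=1.20213 >1
So |R|<1 on (-3.0000, 0).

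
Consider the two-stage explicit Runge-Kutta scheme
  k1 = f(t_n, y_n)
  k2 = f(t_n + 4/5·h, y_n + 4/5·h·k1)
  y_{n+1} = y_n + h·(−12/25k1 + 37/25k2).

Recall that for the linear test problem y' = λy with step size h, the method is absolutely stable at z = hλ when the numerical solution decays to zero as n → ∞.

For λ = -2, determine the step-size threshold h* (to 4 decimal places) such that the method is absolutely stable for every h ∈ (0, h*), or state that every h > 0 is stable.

On y'=λy, z=hλ:
  k1=λy_n ⇒ h·k1=z·y_n;  k2=λ(1+4/5z)y_n ⇒ h·k2=z(1+4/5z)y_n
  y_{n+1}/y_n = 1 − 12/25z + 37/25z(1+4/5z) = 1 + z + 148/125z²
  ⇒ R(z) = 1 + z + 148/125z².

Find x<0 with |R(x)|<1.
x=-0.94: |R|=1.1062
R=1: x+148/125x²=0 ⇒ x=−125/148=-0.8446; min R=1−1/(4·148/125)=0.7889>−1
Confirm numerically:
  x=-0.759: |R|=0.92308 <1
  x=-0.420: |R|=0.78886 <1
  x=-0.402: |R|=0.78934 <1
  x=-1.339: |R|=1.78382 >1
  x=-1.077: |R|=1.29636 >1
Interval (-0.8446, 0).

(-0.8446,0); λ=-2 ⇒ h* = (125/148)/2 = 0.4223.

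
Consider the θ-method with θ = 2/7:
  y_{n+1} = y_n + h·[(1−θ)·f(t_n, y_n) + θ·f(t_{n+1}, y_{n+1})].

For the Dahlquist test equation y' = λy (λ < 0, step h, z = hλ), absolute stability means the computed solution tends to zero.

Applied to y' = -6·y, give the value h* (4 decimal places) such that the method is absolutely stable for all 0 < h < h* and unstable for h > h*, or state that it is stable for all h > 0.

Test eqn y'=λy, z=hλ:
  y_{n+1} = y_n + z·[5/7·y_n + 2/7·y_{n+1}] ⇒ (1 − 2/7z)y_{n+1} = (1 + 5/7z)y_n
  R(z) = (1 + 5/7z)/(1 − 2/7z).

Need |R(x)|<1, x<0.
x=-0.38: |R|=0.6572
R=−1: 1+5/7x = −1+2/7x ⇒ -3/7x=2 ⇒ x=2/(-3/7)=-4.6667
Confirm numerically:
  x=-3.524: |R|=0.75598 <1
  x=-2.744: |R|=0.53812 <1
  x=-2.082: |R|=0.30545 <1
  x=-5.163: |R|=1.08594 >1
  x=-4.953: |R|=1.05081 >1
  x=-4.687: |R|=1.00373 >1
Interval (-4.6667, 0).

(-4.6667,0); λ=-6 ⇒ h* = (14/3)/6 = 0.7778.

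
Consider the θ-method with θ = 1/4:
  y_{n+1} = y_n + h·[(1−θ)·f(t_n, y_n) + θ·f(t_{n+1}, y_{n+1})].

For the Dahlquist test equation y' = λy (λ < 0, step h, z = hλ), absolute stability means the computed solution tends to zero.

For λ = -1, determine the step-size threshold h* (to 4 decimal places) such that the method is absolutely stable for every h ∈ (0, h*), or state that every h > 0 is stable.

Test eqn y'=λy, z=hλ:
  y_{n+1} = y_n + z·[3/4·y_n + 1/4·y_{n+1}] ⇒ (1 − 1/4z)y_{n+1} = (1 + 3/4z)y_n
  Hence R(z) = (1 + 3/4z)/(1 − 1/4z).

Boundary: |R(x)|=1, x<0.
x=-1.23: |R|=0.0593
R=−1: 1+3/4x = −1+1/4x ⇒ -1/2x=2 ⇒ x=2/(-1/2)=-4.0000
Confirm numerically:
  x=-3.182: |R|=0.77221 <1
  x=-2.203: |R|=0.42060 <1
  x=-2.194: |R|=0.41686 <1
  x=-4.316: |R|=1.07600 >1
  x=-4.255: |R|=1.06178 >1
So |R|<1 on (-4.0000, 0).

(-4.0000,0); λ=-1 ⇒ h* = (4)/1 = 4.0000.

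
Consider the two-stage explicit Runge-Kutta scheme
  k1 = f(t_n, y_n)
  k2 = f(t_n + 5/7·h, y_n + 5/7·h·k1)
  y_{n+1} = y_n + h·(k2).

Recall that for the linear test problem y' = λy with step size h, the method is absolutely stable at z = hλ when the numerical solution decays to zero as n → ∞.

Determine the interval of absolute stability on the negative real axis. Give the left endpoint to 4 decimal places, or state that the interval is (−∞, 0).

Set f=λy, z=hλ:
  k1=λy_n ⇒ h·k1=z·y_n;  k2=λ(1+5/7z)y_n ⇒ h·k2=z(1+5/7z)y_n
  y_{n+1}/y_n = 1 + z(1+5/7z) = 1 + z + 5/7z²
  R(z) = 1 + z + 5/7z².

Need |R(x)|<1, x<0.
x=-1.49: |R|=1.0958
R=1: x+5/7x²=0 ⇒ x=−7/5=-1.4000; min R=1−1/(4·5/7)=0.6500>−1
Confirm numerically:
  x=-1.252: |R|=0.86765 <1
  x=-1.085: |R|=0.75588 <1
  x=-0.928: |R|=0.68713 <1
  x=-1.642: |R|=1.28383 >1
  x=-1.526: |R|=1.13734 >1
Stable set (-1.4000, 0).

z∈(-1.4000,0).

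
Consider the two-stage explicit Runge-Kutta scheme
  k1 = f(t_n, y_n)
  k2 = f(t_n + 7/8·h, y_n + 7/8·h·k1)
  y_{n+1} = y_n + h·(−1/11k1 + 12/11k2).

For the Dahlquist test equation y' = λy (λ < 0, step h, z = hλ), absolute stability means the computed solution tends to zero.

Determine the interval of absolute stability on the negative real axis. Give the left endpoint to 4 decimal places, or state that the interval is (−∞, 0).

Set f=λy, z=hλ:
  k1=λy_n ⇒ h·k1=z·y_n;  k2=λ(1+7/8z)y_n ⇒ h·k2=z(1+7/8z)y_n
  y_{n+1}/y_n = 1 − 1/11z + 12/11z(1+7/8z) = 1 + z + 21/22z²
  R(z) = 1 + z + 21/22z².

Find x<0 with |R(x)|<1.
x=-0.96: |R|=0.9197
R=1: x+21/22x²=0 ⇒ x=−22/21=-1.0476; min R=1−1/(4·21/22)=0.7381>−1
Confirm numerically:
  x=-0.957: |R|=0.91722 <1
  x=-0.820: |R|=0.82184 <1
  x=-0.558: |R|=0.73921 <1
  x=-0.429: |R|=0.74668 <1
  x=-1.636: |R|=1.91884 >1
  x=-1.402: |R|=1.47426 >1
So |R|<1 on (-1.0476, 0).

(-1.0476, 0).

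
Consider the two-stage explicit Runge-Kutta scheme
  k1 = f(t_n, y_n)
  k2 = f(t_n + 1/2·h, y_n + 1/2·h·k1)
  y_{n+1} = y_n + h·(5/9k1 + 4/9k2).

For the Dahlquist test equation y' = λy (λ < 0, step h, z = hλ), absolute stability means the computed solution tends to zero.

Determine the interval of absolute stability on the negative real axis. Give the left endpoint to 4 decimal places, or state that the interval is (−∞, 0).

(-4.5000, 0).

On y'=λy, z=hλ:
  k1=λy_n ⇒ h·k1=z·y_n;  k2=λ(1+1/2z)y_n ⇒ h·k2=z(1+1/2z)y_n
  y_{n+1}/y_n = 1 + 5/9z + 4/9z(1+1/2z) = 1 + z + 2/9z²
  R(z) = 1 + z + 2/9z².

Boundary: |R(x)|=1, x<0.
x=-0.72: |R|=0.3952
R=1: x+2/9x²=0 ⇒ x=−9/2=-4.5000; min R=1−1/(4·2/9)=-0.1250>−1
Confirm numerically:
  x=-3.481: |R|=0.21175 <1
  x=-3.257: |R|=0.10034 <1
  x=-2.691: |R|=0.08178 <1
  x=-2.194: |R|=0.12430 <1
  x=-5.070: |R|=1.64220 >1
  x=-4.580: |R|=1.08142 >1
  x=-4.545: |R|=1.04545 >1
Stable set (-4.5000, 0).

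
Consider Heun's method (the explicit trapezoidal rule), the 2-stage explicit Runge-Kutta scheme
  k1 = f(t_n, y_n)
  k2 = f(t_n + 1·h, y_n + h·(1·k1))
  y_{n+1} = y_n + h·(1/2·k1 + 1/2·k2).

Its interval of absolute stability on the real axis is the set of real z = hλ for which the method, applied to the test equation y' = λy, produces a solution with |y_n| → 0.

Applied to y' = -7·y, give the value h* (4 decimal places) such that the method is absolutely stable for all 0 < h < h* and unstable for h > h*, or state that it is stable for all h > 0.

(-2.0000,0); λ=-7 ⇒ h* = 0.2857.

With y'=λy (z=hλ):
  order 2, 2-stage ⇒ R(z)=1+z+z^2/2
  (e.g. R(-1.69)=0.73805, |R|=0.73805)

Find x<0 with |R(x)|<1.
x=-1.69: |R|=0.7380
|R(-2.16)|=1.1728 |R(-1.08)|=0.5032 |R(-0.78)|=0.5242
Bisect:
  x_lo=-2.6816 |R|=1.9138  x_hi=-0.0550 |R|=0.9465
  mid=-1.36829 |R|=0.56782 →hi
  mid=-2.02493 |R|=1.02524 →lo
  mid=-1.69661 |R|=0.74263 →hi
  mid=-1.86077 |R|=0.87046 →hi
  mid=-1.94285 |R|=0.94448 →hi
  mid=-1.98389 |R|=0.98402 →hi
  mid=-2.00441 |R|=1.00442 →lo
  mid=-1.99415 |R|=0.99416 →hi
  ...
  [-2.00008,-1.99992] ⇒ x*=-2.0000
Interval (-2.0000, 0).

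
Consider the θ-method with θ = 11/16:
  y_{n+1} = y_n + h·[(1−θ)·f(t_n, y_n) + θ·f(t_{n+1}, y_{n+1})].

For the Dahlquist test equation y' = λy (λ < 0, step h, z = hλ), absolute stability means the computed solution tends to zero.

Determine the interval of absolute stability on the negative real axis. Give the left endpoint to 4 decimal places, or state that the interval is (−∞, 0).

On y'=λy, z=hλ:
  y_{n+1} = y_n + z·[5/16·y_n + 11/16·y_{n+1}] ⇒ (1 − 11/16z)y_{n+1} = (1 + 5/16z)y_n
  Hence R(z) = (1 + 5/16z)/(1 − 11/16z).

Need |R(x)|<1, x<0.
x=-1.01: |R|=0.4039
x=-2: |R|=0.1579
x=-10: |R|=0.2698
x=-100: |R|=0.4337
θ=11/16≥1/2 ⇒ |1+5/16x|<|1−11/16x| ∀x<0 ⇒ interval (−∞,0).

(−∞, 0) — no finite endpoint.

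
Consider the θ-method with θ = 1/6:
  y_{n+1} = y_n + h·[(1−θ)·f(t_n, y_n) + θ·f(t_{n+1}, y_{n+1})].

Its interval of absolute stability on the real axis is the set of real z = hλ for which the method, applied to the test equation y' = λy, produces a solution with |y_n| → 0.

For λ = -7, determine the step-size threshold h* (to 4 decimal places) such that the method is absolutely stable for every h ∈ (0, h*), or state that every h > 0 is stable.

(-3.0000,0); λ=-7 ⇒ h* = (3)/7 = 0.4286.

With y'=λy (z=hλ):
  y_{n+1} = y_n + z·[5/6·y_n + 1/6·y_{n+1}] ⇒ (1 − 1/6z)y_{n+1} = (1 + 5/6z)y_n
  ⇒ R(z) = (1 + 5/6z)/(1 − 1/6z).

Need |R(x)|<1, x<0.
x=-0.47: |R|=0.5641
R=−1: 1+5/6x = −1+1/6x ⇒ -2/3x=2 ⇒ x=2/(-2/3)=-3.0000
Confirm numerically:
  x=-2.883: |R|=0.94732 <1
  x=-2.840: |R|=0.92760 <1
  x=-2.437: |R|=0.73308 <1
  x=-1.262: |R|=0.04269 <1
  x=-3.375: |R|=1.16000 >1
  x=-3.124: |R|=1.05436 >1
So |R|<1 on (-3.0000, 0).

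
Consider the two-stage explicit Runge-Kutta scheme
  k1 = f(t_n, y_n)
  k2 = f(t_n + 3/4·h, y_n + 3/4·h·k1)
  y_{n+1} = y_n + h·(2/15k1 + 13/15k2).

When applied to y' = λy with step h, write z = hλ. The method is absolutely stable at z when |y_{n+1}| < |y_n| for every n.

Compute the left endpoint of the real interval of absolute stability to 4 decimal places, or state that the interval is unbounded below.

left endpoint -1.5385.

Test eqn y'=λy, z=hλ:
  k1=λy_n ⇒ h·k1=z·y_n;  k2=λ(1+3/4z)y_n ⇒ h·k2=z(1+3/4z)y_n
  y_{n+1}/y_n = 1 + 2/15z + 13/15z(1+3/4z) = 1 + z + 13/20z²
  ⇒ R(z) = 1 + z + 13/20z².

Find x<0 with |R(x)|<1.
x=-0.34: |R|=0.7351
R=1: x+13/20x²=0 ⇒ x=−20/13=-1.5385; min R=1−1/(4·13/20)=0.6154>−1
Confirm numerically:
  x=-0.981: |R|=0.64453 <1
  x=-0.890: |R|=0.62487 <1
  x=-0.704: |R|=0.61815 <1
  x=-0.640: |R|=0.62624 <1
  x=-1.951: |R|=1.52316 >1
  x=-1.949: |R|=1.52009 >1
  x=-1.632: |R|=1.09923 >1
So |R|<1 on (-1.5385, 0).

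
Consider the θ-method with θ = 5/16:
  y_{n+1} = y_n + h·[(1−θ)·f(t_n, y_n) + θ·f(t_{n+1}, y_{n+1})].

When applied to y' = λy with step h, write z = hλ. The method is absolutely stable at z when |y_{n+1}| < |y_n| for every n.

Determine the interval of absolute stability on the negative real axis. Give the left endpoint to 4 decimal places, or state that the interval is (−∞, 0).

(-5.3333, 0).

Test eqn y'=λy, z=hλ:
  y_{n+1} = y_n + z·[11/16·y_n + 5/16·y_{n+1}] ⇒ (1 − 5/16z)y_{n+1} = (1 + 11/16z)y_n
  R(z) = (1 + 11/16z)/(1 − 5/16z).

Need |R(x)|<1, x<0.
x=-0.6: |R|=0.4947
R=−1: 1+11/16x = −1+5/16x ⇒ -3/8x=2 ⇒ x=2/(-3/8)=-5.3333
Confirm numerically:
  x=-4.857: |R|=0.92906 <1
  x=-4.449: |R|=0.86126 <1
  x=-3.854: |R|=0.74834 <1
  x=-2.401: |R|=0.37176 <1
  x=-5.799: |R|=1.06210 >1
  x=-5.656: |R|=1.04372 >1
  x=-5.479: |R|=1.02014 >1
Interval (-5.3333, 0).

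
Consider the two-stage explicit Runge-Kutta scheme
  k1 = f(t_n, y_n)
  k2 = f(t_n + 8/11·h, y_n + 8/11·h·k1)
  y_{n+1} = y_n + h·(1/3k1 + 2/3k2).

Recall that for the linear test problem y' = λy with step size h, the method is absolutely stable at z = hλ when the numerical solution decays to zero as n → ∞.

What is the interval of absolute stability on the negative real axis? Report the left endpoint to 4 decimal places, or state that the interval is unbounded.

With y'=λy (z=hλ):
  k1=λy_n ⇒ h·k1=z·y_n;  k2=λ(1+8/11z)y_n ⇒ h·k2=z(1+8/11z)y_n
  y_{n+1}/y_n = 1 + 1/3z + 2/3z(1+8/11z) = 1 + z + 16/33z²
  so R(z) = 1 + z + 16/33z².

Solve |R(x)|<1 on ℝ⁻.
x=-1.35: |R|=0.5336
R=1: x+16/33x²=0 ⇒ x=−33/16=-2.0625; min R=1−1/(4·16/33)=0.4844>−1
Confirm numerically:
  x=-1.611: |R|=0.64734 <1
  x=-1.173: |R|=0.49412 <1
  x=-0.940: |R|=0.48841 <1
  x=-2.597: |R|=1.67302 >1
  x=-2.100: |R|=1.03818 >1
Stable set (-2.0625, 0).

(-2.0625, 0).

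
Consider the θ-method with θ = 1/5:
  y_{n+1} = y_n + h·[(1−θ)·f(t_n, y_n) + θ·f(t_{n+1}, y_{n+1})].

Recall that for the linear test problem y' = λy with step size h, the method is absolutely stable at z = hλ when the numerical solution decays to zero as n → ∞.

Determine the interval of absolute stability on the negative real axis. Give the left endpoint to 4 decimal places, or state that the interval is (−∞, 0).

With y'=λy (z=hλ):
  y_{n+1} = y_n + z·[4/5·y_n + 1/5·y_{n+1}] ⇒ (1 − 1/5z)y_{n+1} = (1 + 4/5z)y_n
  Hence R(z) = (1 + 4/5z)/(1 − 1/5z).

Boundary: |R(x)|=1, x<0.
x=-0.35: |R|=0.6729
R=−1: 1+4/5x = −1+1/5x ⇒ -3/5x=2 ⇒ x=2/(-3/5)=-3.3333
Confirm numerically:
  x=-3.313: |R|=0.99266 <1
  x=-2.878: |R|=0.82661 <1
  x=-1.583: |R|=0.20234 <1
  x=-3.660: |R|=1.11316 >1
  x=-3.458: |R|=1.04422 >1
So |R|<1 on (-3.3333, 0).

z∈(-3.3333,0).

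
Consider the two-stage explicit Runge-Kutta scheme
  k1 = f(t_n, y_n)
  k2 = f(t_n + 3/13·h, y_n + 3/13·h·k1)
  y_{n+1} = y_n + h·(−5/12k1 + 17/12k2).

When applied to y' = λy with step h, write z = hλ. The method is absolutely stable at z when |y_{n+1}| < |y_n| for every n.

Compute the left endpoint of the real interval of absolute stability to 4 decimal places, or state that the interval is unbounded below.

left endpoint -3.0588.

With y'=λy (z=hλ):
  k1=λy_n ⇒ h·k1=z·y_n;  k2=λ(1+3/13z)y_n ⇒ h·k2=z(1+3/13z)y_n
  y_{n+1}/y_n = 1 − 5/12z + 17/12z(1+3/13z) = 1 + z + 17/52z²
  so R(z) = 1 + z + 17/52z².

Find x<0 with |R(x)|<1.
x=-1.16: |R|=0.2799
R=1: x+17/52x²=0 ⇒ x=−52/17=-3.0588; min R=1−1/(4·17/52)=0.2353>−1
Confirm numerically:
  x=-2.723: |R|=0.70105 <1
  x=-2.330: |R|=0.44483 <1
  x=-2.069: |R|=0.33048 <1
  x=-1.864: |R|=0.27189 <1
  x=-3.403: |R|=1.38290 >1
  x=-3.344: |R|=1.31176 >1
  x=-3.222: |R|=1.17188 >1
So |R|<1 on (-3.0588, 0).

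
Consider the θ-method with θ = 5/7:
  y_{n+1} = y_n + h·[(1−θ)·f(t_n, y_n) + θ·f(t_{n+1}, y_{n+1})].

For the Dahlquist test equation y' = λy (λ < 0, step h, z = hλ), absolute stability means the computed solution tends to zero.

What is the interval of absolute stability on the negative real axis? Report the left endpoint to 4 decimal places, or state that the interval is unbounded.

unbounded; (−∞, 0).

Test eqn y'=λy, z=hλ:
  y_{n+1} = y_n + z·[2/7·y_n + 5/7·y_{n+1}] ⇒ (1 − 5/7z)y_{n+1} = (1 + 2/7z)y_n
  Hence R(z) = (1 + 2/7z)/(1 − 5/7z).

Find x<0 with |R(x)|<1.
x=-0.42: |R|=0.6769
x=-2: |R|=0.1765
x=-10: |R|=0.2281
x=-100: |R|=0.3807
θ=5/7≥1/2 ⇒ |1+2/7x|<|1−5/7x| ∀x<0 ⇒ unbounded interval.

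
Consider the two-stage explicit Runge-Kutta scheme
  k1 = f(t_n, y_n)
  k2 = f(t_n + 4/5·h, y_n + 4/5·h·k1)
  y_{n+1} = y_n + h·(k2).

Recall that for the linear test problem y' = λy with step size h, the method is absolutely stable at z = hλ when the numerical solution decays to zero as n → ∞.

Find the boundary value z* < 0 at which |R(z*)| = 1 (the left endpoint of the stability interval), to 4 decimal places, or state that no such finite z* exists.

With y'=λy (z=hλ):
  k1=λy_n ⇒ h·k1=z·y_n;  k2=λ(1+4/5z)y_n ⇒ h·k2=z(1+4/5z)y_n
  y_{n+1}/y_n = 1 + z(1+4/5z) = 1 + z + 4/5z²
  R(z) = 1 + z + 4/5z².

Need |R(x)|<1, x<0.
x=-1.3: |R|=1.0520
R=1: x+4/5x²=0 ⇒ x=−5/4=-1.2500; min R=1−1/(4·4/5)=0.6875>−1
Confirm numerically:
  x=-0.923: |R|=0.75854 <1
  x=-0.770: |R|=0.70432 <1
  x=-0.689: |R|=0.69078 <1
  x=-1.532: |R|=1.34562 >1
  x=-1.358: |R|=1.11733 >1
Interval (-1.2500, 0).

z* = -1.2500.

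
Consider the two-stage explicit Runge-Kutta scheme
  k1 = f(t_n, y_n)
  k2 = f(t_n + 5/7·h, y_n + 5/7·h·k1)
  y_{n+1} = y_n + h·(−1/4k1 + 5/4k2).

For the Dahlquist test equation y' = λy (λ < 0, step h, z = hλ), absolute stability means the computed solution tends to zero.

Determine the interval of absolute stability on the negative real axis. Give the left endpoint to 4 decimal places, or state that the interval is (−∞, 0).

(-1.1200, 0).

With y'=λy (z=hλ):
  k1=λy_n ⇒ h·k1=z·y_n;  k2=λ(1+5/7z)y_n ⇒ h·k2=z(1+5/7z)y_n
  y_{n+1}/y_n = 1 − 1/4z + 5/4z(1+5/7z) = 1 + z + 25/28z²
  so R(z) = 1 + z + 25/28z².

Solve |R(x)|<1 on ℝ⁻.
x=-0.78: |R|=0.7632
R=1: x+25/28x²=0 ⇒ x=−28/25=-1.1200; min R=1−1/(4·25/28)=0.7200>−1
Confirm numerically:
  x=-0.963: |R|=0.86501 <1
  x=-0.825: |R|=0.78270 <1
  x=-0.815: |R|=0.77806 <1
  x=-0.685: |R|=0.73395 <1
  x=-1.615: |R|=1.71377 >1
  x=-1.255: |R|=1.15127 >1
  x=-1.228: |R|=1.11841 >1
So |R|<1 on (-1.1200, 0).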